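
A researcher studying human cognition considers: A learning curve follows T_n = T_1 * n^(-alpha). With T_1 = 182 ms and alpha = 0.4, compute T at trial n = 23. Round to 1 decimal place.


T_n = 182 * 23^(-0.4)
23^(-0.4) = 0.285305
T_n = 182 * 0.285305
= 51.9 ms


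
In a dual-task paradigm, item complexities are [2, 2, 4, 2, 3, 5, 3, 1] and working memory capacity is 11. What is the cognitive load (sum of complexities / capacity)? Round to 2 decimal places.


Total complexity = 2 + 2 + 4 + 2 + 3 + 5 + 3 + 1 = 22
Load = total / capacity = 22 / 11
= 2.00


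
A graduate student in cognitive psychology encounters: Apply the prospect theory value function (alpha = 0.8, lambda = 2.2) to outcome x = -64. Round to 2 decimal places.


Since x = -64 < 0, use v(x) = -lambda*(-x)^alpha
(-x) = 64
64^0.8 = 27.8576
v(-64) = -2.2 * 27.8576
= -61.29


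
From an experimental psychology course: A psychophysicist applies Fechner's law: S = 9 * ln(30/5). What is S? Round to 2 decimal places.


S = 9 * ln(30/5)
I/I0 = 6.0
ln(6.0) = 1.7918
S = 9 * 1.7918
= 16.13


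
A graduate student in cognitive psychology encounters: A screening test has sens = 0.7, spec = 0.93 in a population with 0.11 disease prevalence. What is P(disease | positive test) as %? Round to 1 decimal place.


PPV = (sens * prev) / (sens * prev + (1-spec) * (1-prev))
Numerator = 0.7 * 0.11 = 0.077
P(positive and no disease) = (1 - spec) * (1 - prev) = (1 - 0.93) * (1 - 0.11) = 0.0623
Denominator = 0.077 + 0.0623 = 0.1393
PPV = 0.077 / 0.1393 = 0.552764
As percentage = 55.3


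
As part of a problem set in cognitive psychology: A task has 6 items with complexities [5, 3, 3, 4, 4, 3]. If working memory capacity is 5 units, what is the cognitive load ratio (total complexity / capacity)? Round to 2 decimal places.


Total complexity = 5 + 3 + 3 + 4 + 4 + 3 = 22
Load = total / capacity = 22 / 5
= 4.40


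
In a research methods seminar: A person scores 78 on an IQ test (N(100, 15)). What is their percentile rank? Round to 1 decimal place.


z = (IQ - mean) / SD
z = (78 - 100) / 15 = -1.4667
Percentile = Phi(-1.4667) * 100
Phi(-1.4667) = 0.071229
= 7.1


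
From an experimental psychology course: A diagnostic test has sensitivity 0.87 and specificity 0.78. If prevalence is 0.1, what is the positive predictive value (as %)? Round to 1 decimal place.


PPV = (sens * prev) / (sens * prev + (1-spec) * (1-prev))
Numerator = 0.87 * 0.1 = 0.087
P(positive and no disease) = (1 - spec) * (1 - prev) = (1 - 0.78) * (1 - 0.1) = 0.198
Denominator = 0.087 + 0.198 = 0.285
PPV = 0.087 / 0.285 = 0.305263
As percentage = 30.5


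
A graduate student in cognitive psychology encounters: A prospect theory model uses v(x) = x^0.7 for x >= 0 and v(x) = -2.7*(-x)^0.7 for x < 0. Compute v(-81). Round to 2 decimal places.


Since x = -81 < 0, use v(x) = -lambda*(-x)^alpha
(-x) = 81
81^0.7 = 21.674
v(-81) = -2.7 * 21.674
= -58.52


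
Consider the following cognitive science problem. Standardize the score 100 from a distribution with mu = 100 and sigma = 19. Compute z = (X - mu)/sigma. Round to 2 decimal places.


z = (X - mu) / sigma
= (100 - 100) / 19
= 0 / 19
= 0.00


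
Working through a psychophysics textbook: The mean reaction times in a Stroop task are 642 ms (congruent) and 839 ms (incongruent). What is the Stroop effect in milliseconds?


Stroop effect = RT(incongruent) - RT(congruent)
= 839 - 642
= 197 ms


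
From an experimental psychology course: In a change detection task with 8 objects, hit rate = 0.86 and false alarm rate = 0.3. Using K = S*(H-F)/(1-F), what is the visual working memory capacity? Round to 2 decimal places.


K = S * (H - F) / (1 - F)
H - F = 0.56
1 - F = 0.7
K = 8 * 0.56 / 0.7
= 6.40


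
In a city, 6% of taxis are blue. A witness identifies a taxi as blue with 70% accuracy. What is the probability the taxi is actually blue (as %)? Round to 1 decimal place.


P(blue | says blue) = P(says blue | blue)*P(blue) / [P(says blue | blue)*P(blue) + P(says blue | not blue)*P(not blue)]
Numerator = 0.7 * 0.06 = 0.042
False identification = 0.3 * 0.94 = 0.282
P = 0.042 / (0.042 + 0.282)
= 0.042 / 0.324
As percentage = 13.0


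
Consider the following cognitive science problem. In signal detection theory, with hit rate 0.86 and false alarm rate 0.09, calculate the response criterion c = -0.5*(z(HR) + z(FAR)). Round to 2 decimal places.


c = -0.5 * (z(HR) + z(FAR))
z(0.86) = 1.0803
z(0.09) = -1.3408
c = -0.5 * (1.0803 + -1.3408)
= -0.5 * -0.2605
= 0.13


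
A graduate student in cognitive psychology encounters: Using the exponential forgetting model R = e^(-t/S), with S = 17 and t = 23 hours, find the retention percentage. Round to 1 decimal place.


R = e^(-t/S)
-t/S = -23/17 = -1.352941
R = e^(-1.352941) = 0.258479
Percentage = 0.258479 * 100
= 25.8


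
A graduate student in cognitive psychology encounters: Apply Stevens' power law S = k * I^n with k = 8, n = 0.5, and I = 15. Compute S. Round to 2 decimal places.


S = 8 * 15^0.5
15^0.5 = 3.873
S = 8 * 3.873
= 30.98


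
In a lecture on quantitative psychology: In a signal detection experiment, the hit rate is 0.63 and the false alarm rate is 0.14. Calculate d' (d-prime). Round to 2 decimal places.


d' = z(HR) - z(FAR)
z(0.63) = 0.3319
z(0.14) = -1.0803
d' = 0.3319 - -1.0803
= 1.41


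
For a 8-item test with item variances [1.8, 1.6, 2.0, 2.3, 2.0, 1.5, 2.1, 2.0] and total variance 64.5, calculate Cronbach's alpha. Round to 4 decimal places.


alpha = (k/(k-1)) * (1 - sum(s_i^2)/s_total^2)
sum(item variances) = 15.3
k/(k-1) = 8/7 = 1.142857
1 - 15.3/64.5 = 1 - 0.237209 = 0.762791
alpha = 1.142857 * 0.762791
= 0.8718


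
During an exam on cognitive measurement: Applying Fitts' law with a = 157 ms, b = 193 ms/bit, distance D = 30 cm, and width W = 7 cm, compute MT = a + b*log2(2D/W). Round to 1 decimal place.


MT = 157 + 193 * log2(2*30/7)
2D/W = 8.571429
log2(8.571429) = 3.0995
MT = 157 + 193 * 3.0995
= 755.2 ms


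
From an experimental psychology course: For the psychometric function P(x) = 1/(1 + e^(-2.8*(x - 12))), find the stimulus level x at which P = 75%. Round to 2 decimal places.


At P = 0.75: 0.75 = 1/(1 + e^(-k*(x-x0)))
Solving: e^(-k*(x-x0)) = 1/3
x = x0 + ln(3)/k
ln(3) = 1.0986
x = 12 + 1.0986/2.8
= 12 + 0.3924
= 12.39


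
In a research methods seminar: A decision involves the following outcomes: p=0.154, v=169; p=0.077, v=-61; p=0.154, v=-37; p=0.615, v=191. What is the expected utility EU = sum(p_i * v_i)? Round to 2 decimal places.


EU = sum(p_i * v_i)
0.154 * 169 = 26.026
0.077 * -61 = -4.697
0.154 * -37 = -5.698
0.615 * 191 = 117.465
EU = 26.026 + -4.697 + -5.698 + 117.465
= 133.10


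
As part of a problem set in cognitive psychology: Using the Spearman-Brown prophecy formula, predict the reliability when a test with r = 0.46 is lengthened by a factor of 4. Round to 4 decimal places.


r_new = n*r / (1 + (n-1)*r)
Numerator = 4 * 0.46 = 1.84
Denominator = 1 + 3 * 0.46 = 2.38
r_new = 1.84 / 2.38
= 0.7731


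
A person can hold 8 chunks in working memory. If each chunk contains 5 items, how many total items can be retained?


Total items = chunks * items_per_chunk
= 8 * 5
= 40


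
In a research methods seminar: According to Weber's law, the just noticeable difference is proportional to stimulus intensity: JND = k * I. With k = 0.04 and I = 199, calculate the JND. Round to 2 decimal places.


JND = k * I
JND = 0.04 * 199
= 7.96


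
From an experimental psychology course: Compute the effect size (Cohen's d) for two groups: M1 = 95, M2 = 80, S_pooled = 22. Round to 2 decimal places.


Cohen's d = (M1 - M2) / S_pooled
= (95 - 80) / 22
= 15 / 22
= 0.68


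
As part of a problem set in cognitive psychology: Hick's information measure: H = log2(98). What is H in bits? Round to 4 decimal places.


H = log2(n)
H = log2(98)
= 6.6147


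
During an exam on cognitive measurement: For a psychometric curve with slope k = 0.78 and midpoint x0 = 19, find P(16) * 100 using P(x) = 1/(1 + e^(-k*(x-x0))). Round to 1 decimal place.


P(x) = 1/(1 + e^(-0.78*(16 - 19)))
Exponent = -0.78 * -3 = 2.34
e^(2.34) = 10.381237
P = 1/(1 + 10.381237) = 0.087864
Percentage = 8.8


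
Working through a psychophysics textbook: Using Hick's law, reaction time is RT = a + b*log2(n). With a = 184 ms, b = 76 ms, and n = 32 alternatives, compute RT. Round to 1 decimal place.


RT = 184 + 76 * log2(32)
log2(32) = 5.0
RT = 184 + 76 * 5.0
= 184 + 380.0
= 564.0 ms


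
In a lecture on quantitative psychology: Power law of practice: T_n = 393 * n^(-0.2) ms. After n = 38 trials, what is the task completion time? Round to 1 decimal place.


T_n = 393 * 38^(-0.2)
38^(-0.2) = 0.483107
T_n = 393 * 0.483107
= 189.9 ms


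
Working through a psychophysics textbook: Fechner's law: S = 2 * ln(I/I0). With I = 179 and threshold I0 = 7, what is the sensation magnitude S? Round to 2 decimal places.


S = 2 * ln(179/7)
I/I0 = 25.571429
ln(25.571429) = 3.2415
S = 2 * 3.2415
= 6.48


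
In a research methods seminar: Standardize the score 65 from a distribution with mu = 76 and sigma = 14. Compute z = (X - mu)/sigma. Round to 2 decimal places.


z = (X - mu) / sigma
= (65 - 76) / 14
= -11 / 14
= -0.79


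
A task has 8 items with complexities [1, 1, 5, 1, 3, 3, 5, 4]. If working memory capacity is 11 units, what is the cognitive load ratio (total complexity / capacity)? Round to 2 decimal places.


Total complexity = 1 + 1 + 5 + 1 + 3 + 3 + 5 + 4 = 23
Load = total / capacity = 23 / 11
= 2.09


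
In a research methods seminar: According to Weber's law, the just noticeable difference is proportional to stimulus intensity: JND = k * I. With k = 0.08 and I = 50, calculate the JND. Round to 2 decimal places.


JND = k * I
JND = 0.08 * 50
= 4.00


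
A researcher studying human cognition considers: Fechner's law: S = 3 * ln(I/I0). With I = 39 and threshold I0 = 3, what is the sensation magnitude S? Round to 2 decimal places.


S = 3 * ln(39/3)
I/I0 = 13.0
ln(13.0) = 2.5649
S = 3 * 2.5649
= 7.69


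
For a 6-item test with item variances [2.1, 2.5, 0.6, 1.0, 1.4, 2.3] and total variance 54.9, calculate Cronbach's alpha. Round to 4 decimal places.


alpha = (k/(k-1)) * (1 - sum(s_i^2)/s_total^2)
sum(item variances) = 9.9
k/(k-1) = 6/5 = 1.2
1 - 9.9/54.9 = 1 - 0.180328 = 0.819672
alpha = 1.2 * 0.819672
= 0.9836


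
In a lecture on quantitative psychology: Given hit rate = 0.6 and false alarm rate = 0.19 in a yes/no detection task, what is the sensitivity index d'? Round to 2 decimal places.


d' = z(HR) - z(FAR)
z(0.6) = 0.2533
z(0.19) = -0.8779
d' = 0.2533 - -0.8779
= 1.13


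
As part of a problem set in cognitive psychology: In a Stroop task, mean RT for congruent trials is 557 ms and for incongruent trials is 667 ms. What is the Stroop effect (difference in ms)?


Stroop effect = RT(incongruent) - RT(congruent)
= 667 - 557
= 110 ms


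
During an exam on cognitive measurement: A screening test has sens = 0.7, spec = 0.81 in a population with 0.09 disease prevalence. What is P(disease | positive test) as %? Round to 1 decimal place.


PPV = (sens * prev) / (sens * prev + (1-spec) * (1-prev))
Numerator = 0.7 * 0.09 = 0.063
P(positive and no disease) = (1 - spec) * (1 - prev) = (1 - 0.81) * (1 - 0.09) = 0.1729
Denominator = 0.063 + 0.1729 = 0.2359
PPV = 0.063 / 0.2359 = 0.267062
As percentage = 26.7


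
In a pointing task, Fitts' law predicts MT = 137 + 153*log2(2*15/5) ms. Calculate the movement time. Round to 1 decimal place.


MT = 137 + 153 * log2(2*15/5)
2D/W = 6.0
log2(6.0) = 2.585
MT = 137 + 153 * 2.585
= 532.5 ms


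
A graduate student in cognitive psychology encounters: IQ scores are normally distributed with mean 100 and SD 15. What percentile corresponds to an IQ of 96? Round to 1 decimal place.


z = (IQ - mean) / SD
z = (96 - 100) / 15 = -0.2667
Percentile = Phi(-0.2667) * 100
Phi(-0.2667) = 0.39485
= 39.5


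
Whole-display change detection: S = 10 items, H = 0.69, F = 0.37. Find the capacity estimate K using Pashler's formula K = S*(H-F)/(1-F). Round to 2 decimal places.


K = S * (H - F) / (1 - F)
H - F = 0.32
1 - F = 0.63
K = 10 * 0.32 / 0.63
= 5.08


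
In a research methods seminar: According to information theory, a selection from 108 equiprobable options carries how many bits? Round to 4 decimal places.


H = log2(n)
H = log2(108)
= 6.7549


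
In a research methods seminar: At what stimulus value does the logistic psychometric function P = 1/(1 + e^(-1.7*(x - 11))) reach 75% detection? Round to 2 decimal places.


At P = 0.75: 0.75 = 1/(1 + e^(-k*(x-x0)))
Solving: e^(-k*(x-x0)) = 1/3
x = x0 + ln(3)/k
ln(3) = 1.0986
x = 11 + 1.0986/1.7
= 11 + 0.6462
= 11.65


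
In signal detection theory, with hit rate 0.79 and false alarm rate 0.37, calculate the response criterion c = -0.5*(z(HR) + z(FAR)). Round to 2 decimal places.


c = -0.5 * (z(HR) + z(FAR))
z(0.79) = 0.8064
z(0.37) = -0.3319
c = -0.5 * (0.8064 + -0.3319)
= -0.5 * 0.4745
= -0.24


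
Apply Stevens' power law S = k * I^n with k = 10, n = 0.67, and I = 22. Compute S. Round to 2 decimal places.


S = 10 * 22^0.67
22^0.67 = 7.9327
S = 10 * 7.9327
= 79.33


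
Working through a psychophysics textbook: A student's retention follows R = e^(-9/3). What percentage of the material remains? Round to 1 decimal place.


R = e^(-t/S)
-t/S = -9/3 = -3.0
R = e^(-3.0) = 0.049787
Percentage = 0.049787 * 100
= 5.0


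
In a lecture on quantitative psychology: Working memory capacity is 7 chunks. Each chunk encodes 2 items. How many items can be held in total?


Total items = chunks * items_per_chunk
= 7 * 2
= 14


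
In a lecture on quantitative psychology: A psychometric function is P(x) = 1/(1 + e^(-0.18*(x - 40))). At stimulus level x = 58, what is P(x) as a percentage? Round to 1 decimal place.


P(x) = 1/(1 + e^(-0.18*(58 - 40)))
Exponent = -0.18 * 18 = -3.24
e^(-3.24) = 0.039164
P = 1/(1 + 0.039164) = 0.962312
Percentage = 96.2


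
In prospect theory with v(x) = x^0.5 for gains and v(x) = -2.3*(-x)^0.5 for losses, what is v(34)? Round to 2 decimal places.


Since x = 34 >= 0, use v(x) = x^0.5
34^0.5 = 5.831
v(34) = 5.83


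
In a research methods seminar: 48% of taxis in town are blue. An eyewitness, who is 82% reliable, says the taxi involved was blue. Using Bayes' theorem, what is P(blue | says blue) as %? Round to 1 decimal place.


P(blue | says blue) = P(says blue | blue)*P(blue) / [P(says blue | blue)*P(blue) + P(says blue | not blue)*P(not blue)]
Numerator = 0.82 * 0.48 = 0.3936
False identification = 0.18 * 0.52 = 0.0936
P = 0.3936 / (0.3936 + 0.0936)
= 0.3936 / 0.4872
As percentage = 80.8


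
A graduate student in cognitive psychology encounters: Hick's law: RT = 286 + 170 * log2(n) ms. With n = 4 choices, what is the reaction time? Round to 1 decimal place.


RT = 286 + 170 * log2(4)
log2(4) = 2.0
RT = 286 + 170 * 2.0
= 286 + 340.0
= 626.0 ms


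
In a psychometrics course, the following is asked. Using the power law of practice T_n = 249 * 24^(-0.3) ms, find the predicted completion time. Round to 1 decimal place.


T_n = 249 * 24^(-0.3)
24^(-0.3) = 0.385422
T_n = 249 * 0.385422
= 96.0 ms


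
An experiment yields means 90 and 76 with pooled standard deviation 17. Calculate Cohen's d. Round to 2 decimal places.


Cohen's d = (M1 - M2) / S_pooled
= (90 - 76) / 17
= 14 / 17
= 0.82


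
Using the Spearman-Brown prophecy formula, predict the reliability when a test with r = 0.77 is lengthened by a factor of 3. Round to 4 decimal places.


r_new = n*r / (1 + (n-1)*r)
Numerator = 3 * 0.77 = 2.31
Denominator = 1 + 2 * 0.77 = 2.54
r_new = 2.31 / 2.54
= 0.9094


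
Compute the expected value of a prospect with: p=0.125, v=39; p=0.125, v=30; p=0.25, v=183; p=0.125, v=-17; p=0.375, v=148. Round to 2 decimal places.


EU = sum(p_i * v_i)
0.125 * 39 = 4.875
0.125 * 30 = 3.75
0.25 * 183 = 45.75
0.125 * -17 = -2.125
0.375 * 148 = 55.5
EU = 4.875 + 3.75 + 45.75 + -2.125 + 55.5
= 107.75


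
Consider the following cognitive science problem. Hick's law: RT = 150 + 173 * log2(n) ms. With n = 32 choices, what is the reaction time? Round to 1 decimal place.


RT = 150 + 173 * log2(32)
log2(32) = 5.0
RT = 150 + 173 * 5.0
= 150 + 865.0
= 1015.0 ms


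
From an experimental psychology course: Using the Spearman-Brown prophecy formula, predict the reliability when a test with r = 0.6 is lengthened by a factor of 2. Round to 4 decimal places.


r_new = n*r / (1 + (n-1)*r)
Numerator = 2 * 0.6 = 1.2
Denominator = 1 + 1 * 0.6 = 1.6
r_new = 1.2 / 1.6
= 0.7500


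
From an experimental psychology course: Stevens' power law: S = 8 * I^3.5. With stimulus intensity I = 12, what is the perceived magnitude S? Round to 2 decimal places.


S = 8 * 12^3.5
12^3.5 = 5985.9676
S = 8 * 5985.9676
= 47887.74


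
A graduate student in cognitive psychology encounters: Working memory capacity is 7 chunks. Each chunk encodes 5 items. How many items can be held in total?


Total items = chunks * items_per_chunk
= 7 * 5
= 35


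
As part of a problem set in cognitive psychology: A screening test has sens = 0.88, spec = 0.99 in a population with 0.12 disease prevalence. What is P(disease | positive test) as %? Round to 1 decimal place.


PPV = (sens * prev) / (sens * prev + (1-spec) * (1-prev))
Numerator = 0.88 * 0.12 = 0.1056
P(positive and no disease) = (1 - spec) * (1 - prev) = (1 - 0.99) * (1 - 0.12) = 0.0088
Denominator = 0.1056 + 0.0088 = 0.1144
PPV = 0.1056 / 0.1144 = 0.923077
As percentage = 92.3


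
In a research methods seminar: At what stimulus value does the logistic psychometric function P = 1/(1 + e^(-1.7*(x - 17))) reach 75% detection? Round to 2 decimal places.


At P = 0.75: 0.75 = 1/(1 + e^(-k*(x-x0)))
Solving: e^(-k*(x-x0)) = 1/3
x = x0 + ln(3)/k
ln(3) = 1.0986
x = 17 + 1.0986/1.7
= 17 + 0.6462
= 17.65


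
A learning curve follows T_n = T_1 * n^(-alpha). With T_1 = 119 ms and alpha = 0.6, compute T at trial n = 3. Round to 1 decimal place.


T_n = 119 * 3^(-0.6)
3^(-0.6) = 0.517282
T_n = 119 * 0.517282
= 61.6 ms


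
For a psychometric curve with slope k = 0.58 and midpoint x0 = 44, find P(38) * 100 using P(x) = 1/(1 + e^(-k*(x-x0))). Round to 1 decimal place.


P(x) = 1/(1 + e^(-0.58*(38 - 44)))
Exponent = -0.58 * -6 = 3.48
e^(3.48) = 32.459722
P = 1/(1 + 32.459722) = 0.029887
Percentage = 3.0


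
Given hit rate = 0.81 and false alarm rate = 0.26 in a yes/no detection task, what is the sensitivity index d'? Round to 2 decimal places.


d' = z(HR) - z(FAR)
z(0.81) = 0.8779
z(0.26) = -0.6433
d' = 0.8779 - -0.6433
= 1.52


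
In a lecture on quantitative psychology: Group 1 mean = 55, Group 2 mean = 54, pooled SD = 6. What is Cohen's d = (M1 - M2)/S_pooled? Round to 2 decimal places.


Cohen's d = (M1 - M2) / S_pooled
= (55 - 54) / 6
= 1 / 6
= 0.17


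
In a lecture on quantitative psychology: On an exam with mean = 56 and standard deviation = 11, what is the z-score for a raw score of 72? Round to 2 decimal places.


z = (X - mu) / sigma
= (72 - 56) / 11
= 16 / 11
= 1.45


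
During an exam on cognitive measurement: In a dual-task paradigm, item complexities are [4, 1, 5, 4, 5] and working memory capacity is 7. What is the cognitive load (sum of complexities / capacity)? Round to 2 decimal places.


Total complexity = 4 + 1 + 5 + 4 + 5 = 19
Load = total / capacity = 19 / 7
= 2.71


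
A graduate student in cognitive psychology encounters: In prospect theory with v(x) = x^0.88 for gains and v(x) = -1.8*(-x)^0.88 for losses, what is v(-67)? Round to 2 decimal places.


Since x = -67 < 0, use v(x) = -lambda*(-x)^alpha
(-x) = 67
67^0.88 = 40.4525
v(-67) = -1.8 * 40.4525
= -72.81


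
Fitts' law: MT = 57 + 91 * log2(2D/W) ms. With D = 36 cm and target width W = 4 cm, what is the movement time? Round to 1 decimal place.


MT = 57 + 91 * log2(2*36/4)
2D/W = 18.0
log2(18.0) = 4.1699
MT = 57 + 91 * 4.1699
= 436.5 ms


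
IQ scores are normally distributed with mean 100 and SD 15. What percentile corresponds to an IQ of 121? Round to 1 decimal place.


z = (IQ - mean) / SD
z = (121 - 100) / 15 = 1.4
Percentile = Phi(1.4) * 100
Phi(1.4) = 0.919243
= 91.9


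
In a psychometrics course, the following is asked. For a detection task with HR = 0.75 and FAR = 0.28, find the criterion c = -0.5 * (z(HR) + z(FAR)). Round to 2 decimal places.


c = -0.5 * (z(HR) + z(FAR))
z(0.75) = 0.6745
z(0.28) = -0.5828
c = -0.5 * (0.6745 + -0.5828)
= -0.5 * 0.0917
= -0.05


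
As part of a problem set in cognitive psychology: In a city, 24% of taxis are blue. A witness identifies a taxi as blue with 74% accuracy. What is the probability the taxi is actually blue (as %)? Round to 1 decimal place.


P(blue | says blue) = P(says blue | blue)*P(blue) / [P(says blue | blue)*P(blue) + P(says blue | not blue)*P(not blue)]
Numerator = 0.74 * 0.24 = 0.1776
False identification = 0.26 * 0.76 = 0.1976
P = 0.1776 / (0.1776 + 0.1976)
= 0.1776 / 0.3752
As percentage = 47.3


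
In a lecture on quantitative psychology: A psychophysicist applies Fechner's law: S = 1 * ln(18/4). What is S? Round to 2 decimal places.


S = 1 * ln(18/4)
I/I0 = 4.5
ln(4.5) = 1.5041
S = 1 * 1.5041
= 1.50


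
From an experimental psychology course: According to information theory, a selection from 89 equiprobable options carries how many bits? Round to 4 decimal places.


H = log2(n)
H = log2(89)
= 6.4757


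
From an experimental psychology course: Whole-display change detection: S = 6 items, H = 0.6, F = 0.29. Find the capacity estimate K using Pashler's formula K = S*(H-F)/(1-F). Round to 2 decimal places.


K = S * (H - F) / (1 - F)
H - F = 0.31
1 - F = 0.71
K = 6 * 0.31 / 0.71
= 2.62


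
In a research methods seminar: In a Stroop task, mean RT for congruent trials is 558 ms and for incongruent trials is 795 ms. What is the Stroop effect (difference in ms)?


Stroop effect = RT(incongruent) - RT(congruent)
= 795 - 558
= 237 ms


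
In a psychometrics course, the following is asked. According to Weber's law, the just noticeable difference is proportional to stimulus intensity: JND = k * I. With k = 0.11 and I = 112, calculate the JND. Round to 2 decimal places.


JND = k * I
JND = 0.11 * 112
= 12.32


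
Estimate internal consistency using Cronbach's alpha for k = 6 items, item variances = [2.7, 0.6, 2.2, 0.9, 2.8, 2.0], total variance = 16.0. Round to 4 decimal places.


alpha = (k/(k-1)) * (1 - sum(s_i^2)/s_total^2)
sum(item variances) = 11.2
k/(k-1) = 6/5 = 1.2
1 - 11.2/16.0 = 1 - 0.7 = 0.3
alpha = 1.2 * 0.3
= 0.3600


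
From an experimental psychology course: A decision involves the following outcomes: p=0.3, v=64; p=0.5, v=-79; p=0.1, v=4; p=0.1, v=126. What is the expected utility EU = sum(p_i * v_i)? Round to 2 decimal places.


EU = sum(p_i * v_i)
0.3 * 64 = 19.2
0.5 * -79 = -39.5
0.1 * 4 = 0.4
0.1 * 126 = 12.6
EU = 19.2 + -39.5 + 0.4 + 12.6
= -7.30


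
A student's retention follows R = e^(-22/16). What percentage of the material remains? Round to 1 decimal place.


R = e^(-t/S)
-t/S = -22/16 = -1.375
R = e^(-1.375) = 0.25284
Percentage = 0.25284 * 100
= 25.3


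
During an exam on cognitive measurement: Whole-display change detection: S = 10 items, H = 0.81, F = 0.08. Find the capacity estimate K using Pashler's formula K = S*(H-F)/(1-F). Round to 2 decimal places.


K = S * (H - F) / (1 - F)
H - F = 0.73
1 - F = 0.92
K = 10 * 0.73 / 0.92
= 7.93


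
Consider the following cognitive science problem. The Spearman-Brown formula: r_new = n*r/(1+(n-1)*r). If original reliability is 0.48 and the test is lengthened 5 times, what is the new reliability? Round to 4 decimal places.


r_new = n*r / (1 + (n-1)*r)
Numerator = 5 * 0.48 = 2.4
Denominator = 1 + 4 * 0.48 = 2.92
r_new = 2.4 / 2.92
= 0.8219


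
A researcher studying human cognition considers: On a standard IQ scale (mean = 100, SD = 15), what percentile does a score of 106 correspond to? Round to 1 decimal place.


z = (IQ - mean) / SD
z = (106 - 100) / 15 = 0.4
Percentile = Phi(0.4) * 100
Phi(0.4) = 0.655422
= 65.5


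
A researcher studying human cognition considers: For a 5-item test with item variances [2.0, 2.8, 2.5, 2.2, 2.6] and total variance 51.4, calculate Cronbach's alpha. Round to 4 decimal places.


alpha = (k/(k-1)) * (1 - sum(s_i^2)/s_total^2)
sum(item variances) = 12.1
k/(k-1) = 5/4 = 1.25
1 - 12.1/51.4 = 1 - 0.235409 = 0.764591
alpha = 1.25 * 0.764591
= 0.9557


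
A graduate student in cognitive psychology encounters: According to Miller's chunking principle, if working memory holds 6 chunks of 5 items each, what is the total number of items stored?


Total items = chunks * items_per_chunk
= 6 * 5
= 30


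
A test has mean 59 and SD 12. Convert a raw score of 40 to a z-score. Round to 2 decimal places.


z = (X - mu) / sigma
= (40 - 59) / 12
= -19 / 12
= -1.58


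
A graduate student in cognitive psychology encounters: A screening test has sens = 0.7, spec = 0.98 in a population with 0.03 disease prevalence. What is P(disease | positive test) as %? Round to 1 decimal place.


PPV = (sens * prev) / (sens * prev + (1-spec) * (1-prev))
Numerator = 0.7 * 0.03 = 0.021
P(positive and no disease) = (1 - spec) * (1 - prev) = (1 - 0.98) * (1 - 0.03) = 0.0194
Denominator = 0.021 + 0.0194 = 0.0404
PPV = 0.021 / 0.0404 = 0.519802
As percentage = 52.0


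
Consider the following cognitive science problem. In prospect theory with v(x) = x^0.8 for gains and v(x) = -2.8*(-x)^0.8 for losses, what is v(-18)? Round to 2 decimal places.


Since x = -18 < 0, use v(x) = -lambda*(-x)^alpha
(-x) = 18
18^0.8 = 10.0976
v(-18) = -2.8 * 10.0976
= -28.27


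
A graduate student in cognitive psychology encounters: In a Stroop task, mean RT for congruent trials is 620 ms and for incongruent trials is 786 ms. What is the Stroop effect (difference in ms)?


Stroop effect = RT(incongruent) - RT(congruent)
= 786 - 620
= 166 ms


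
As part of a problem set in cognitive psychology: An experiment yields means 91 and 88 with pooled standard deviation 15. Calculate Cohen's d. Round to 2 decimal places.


Cohen's d = (M1 - M2) / S_pooled
= (91 - 88) / 15
= 3 / 15
= 0.20


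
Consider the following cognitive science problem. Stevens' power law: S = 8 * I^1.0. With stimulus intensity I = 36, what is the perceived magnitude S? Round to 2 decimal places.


S = 8 * 36^1.0
36^1.0 = 36.0
S = 8 * 36.0
= 288.00


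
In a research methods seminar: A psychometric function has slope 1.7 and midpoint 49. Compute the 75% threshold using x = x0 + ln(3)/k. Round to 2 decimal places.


At P = 0.75: 0.75 = 1/(1 + e^(-k*(x-x0)))
Solving: e^(-k*(x-x0)) = 1/3
x = x0 + ln(3)/k
ln(3) = 1.0986
x = 49 + 1.0986/1.7
= 49 + 0.6462
= 49.65


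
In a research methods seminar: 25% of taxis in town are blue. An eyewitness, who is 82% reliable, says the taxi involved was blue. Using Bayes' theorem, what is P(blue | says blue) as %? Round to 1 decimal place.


P(blue | says blue) = P(says blue | blue)*P(blue) / [P(says blue | blue)*P(blue) + P(says blue | not blue)*P(not blue)]
Numerator = 0.82 * 0.25 = 0.205
False identification = 0.18 * 0.75 = 0.135
P = 0.205 / (0.205 + 0.135)
= 0.205 / 0.34
As percentage = 60.3


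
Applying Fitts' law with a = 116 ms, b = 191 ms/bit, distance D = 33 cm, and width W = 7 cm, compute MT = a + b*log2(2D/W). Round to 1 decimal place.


MT = 116 + 191 * log2(2*33/7)
2D/W = 9.428571
log2(9.428571) = 3.237
MT = 116 + 191 * 3.237
= 734.3 ms


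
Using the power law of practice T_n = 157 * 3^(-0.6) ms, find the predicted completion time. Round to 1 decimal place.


T_n = 157 * 3^(-0.6)
3^(-0.6) = 0.517282
T_n = 157 * 0.517282
= 81.2 ms


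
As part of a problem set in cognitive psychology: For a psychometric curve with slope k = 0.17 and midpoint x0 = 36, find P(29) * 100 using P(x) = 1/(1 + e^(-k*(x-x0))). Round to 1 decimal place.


P(x) = 1/(1 + e^(-0.17*(29 - 36)))
Exponent = -0.17 * -7 = 1.19
e^(1.19) = 3.287081
P = 1/(1 + 3.287081) = 0.233259
Percentage = 23.3


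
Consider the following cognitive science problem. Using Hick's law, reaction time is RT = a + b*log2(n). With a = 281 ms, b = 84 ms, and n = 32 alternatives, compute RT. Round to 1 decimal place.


RT = 281 + 84 * log2(32)
log2(32) = 5.0
RT = 281 + 84 * 5.0
= 281 + 420.0
= 701.0 ms


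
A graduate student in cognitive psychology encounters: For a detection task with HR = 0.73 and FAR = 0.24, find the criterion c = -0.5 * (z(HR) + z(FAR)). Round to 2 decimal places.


c = -0.5 * (z(HR) + z(FAR))
z(0.73) = 0.6128
z(0.24) = -0.7063
c = -0.5 * (0.6128 + -0.7063)
= -0.5 * -0.0935
= 0.05


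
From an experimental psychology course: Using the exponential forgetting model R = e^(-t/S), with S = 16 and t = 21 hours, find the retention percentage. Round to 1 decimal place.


R = e^(-t/S)
-t/S = -21/16 = -1.3125
R = e^(-1.3125) = 0.269146
Percentage = 0.269146 * 100
= 26.9


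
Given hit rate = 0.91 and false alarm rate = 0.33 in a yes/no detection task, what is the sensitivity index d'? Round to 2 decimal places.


d' = z(HR) - z(FAR)
z(0.91) = 1.3408
z(0.33) = -0.4399
d' = 1.3408 - -0.4399
= 1.78


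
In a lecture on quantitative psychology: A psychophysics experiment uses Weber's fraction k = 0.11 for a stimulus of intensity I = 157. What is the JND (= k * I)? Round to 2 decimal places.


JND = k * I
JND = 0.11 * 157
= 17.27


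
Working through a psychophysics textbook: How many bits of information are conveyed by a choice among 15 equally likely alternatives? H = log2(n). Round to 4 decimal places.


H = log2(n)
H = log2(15)
= 3.9069


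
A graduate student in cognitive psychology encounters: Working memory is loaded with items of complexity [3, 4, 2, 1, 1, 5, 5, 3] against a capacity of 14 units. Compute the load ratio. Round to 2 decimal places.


Total complexity = 3 + 4 + 2 + 1 + 1 + 5 + 5 + 3 = 24
Load = total / capacity = 24 / 14
= 1.71


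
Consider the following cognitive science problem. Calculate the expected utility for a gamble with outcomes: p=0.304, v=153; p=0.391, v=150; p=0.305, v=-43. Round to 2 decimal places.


EU = sum(p_i * v_i)
0.304 * 153 = 46.512
0.391 * 150 = 58.65
0.305 * -43 = -13.115
EU = 46.512 + 58.65 + -13.115
= 92.05


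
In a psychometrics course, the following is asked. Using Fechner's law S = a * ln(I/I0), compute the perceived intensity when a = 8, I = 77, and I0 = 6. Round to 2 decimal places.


S = 8 * ln(77/6)
I/I0 = 12.833333
ln(12.833333) = 2.552
S = 8 * 2.552
= 20.42


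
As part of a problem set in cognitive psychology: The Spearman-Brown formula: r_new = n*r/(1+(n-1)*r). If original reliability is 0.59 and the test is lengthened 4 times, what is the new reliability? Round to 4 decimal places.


r_new = n*r / (1 + (n-1)*r)
Numerator = 4 * 0.59 = 2.36
Denominator = 1 + 3 * 0.59 = 2.77
r_new = 2.36 / 2.77
= 0.8520


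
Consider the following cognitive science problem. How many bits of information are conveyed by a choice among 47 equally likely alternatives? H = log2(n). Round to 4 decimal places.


H = log2(n)
H = log2(47)
= 5.5546


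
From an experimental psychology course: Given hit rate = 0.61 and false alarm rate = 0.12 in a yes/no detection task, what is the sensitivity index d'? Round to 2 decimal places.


d' = z(HR) - z(FAR)
z(0.61) = 0.2793
z(0.12) = -1.175
d' = 0.2793 - -1.175
= 1.45


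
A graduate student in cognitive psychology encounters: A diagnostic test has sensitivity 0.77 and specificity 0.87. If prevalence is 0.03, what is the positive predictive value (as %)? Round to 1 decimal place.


PPV = (sens * prev) / (sens * prev + (1-spec) * (1-prev))
Numerator = 0.77 * 0.03 = 0.0231
P(positive and no disease) = (1 - spec) * (1 - prev) = (1 - 0.87) * (1 - 0.03) = 0.1261
Denominator = 0.0231 + 0.1261 = 0.1492
PPV = 0.0231 / 0.1492 = 0.154826
As percentage = 15.5


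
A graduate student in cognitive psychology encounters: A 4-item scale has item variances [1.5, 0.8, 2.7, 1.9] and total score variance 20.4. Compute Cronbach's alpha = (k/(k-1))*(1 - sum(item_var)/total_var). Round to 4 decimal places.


alpha = (k/(k-1)) * (1 - sum(s_i^2)/s_total^2)
sum(item variances) = 6.9
k/(k-1) = 4/3 = 1.333333
1 - 6.9/20.4 = 1 - 0.338235 = 0.661765
alpha = 1.333333 * 0.661765
= 0.8824


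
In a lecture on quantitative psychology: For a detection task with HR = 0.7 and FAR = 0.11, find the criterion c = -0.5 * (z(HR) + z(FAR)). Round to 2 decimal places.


c = -0.5 * (z(HR) + z(FAR))
z(0.7) = 0.5244
z(0.11) = -1.2265
c = -0.5 * (0.5244 + -1.2265)
= -0.5 * -0.7021
= 0.35


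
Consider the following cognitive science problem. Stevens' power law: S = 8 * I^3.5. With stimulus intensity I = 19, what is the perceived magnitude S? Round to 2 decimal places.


S = 8 * 19^3.5
19^3.5 = 29897.6879
S = 8 * 29897.6879
= 239181.50


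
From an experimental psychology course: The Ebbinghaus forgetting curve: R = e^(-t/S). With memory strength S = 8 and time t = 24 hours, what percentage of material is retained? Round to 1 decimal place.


R = e^(-t/S)
-t/S = -24/8 = -3.0
R = e^(-3.0) = 0.049787
Percentage = 0.049787 * 100
= 5.0


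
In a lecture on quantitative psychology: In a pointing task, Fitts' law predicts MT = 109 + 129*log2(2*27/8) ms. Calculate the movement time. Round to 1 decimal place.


MT = 109 + 129 * log2(2*27/8)
2D/W = 6.75
log2(6.75) = 2.7549
MT = 109 + 129 * 2.7549
= 464.4 ms


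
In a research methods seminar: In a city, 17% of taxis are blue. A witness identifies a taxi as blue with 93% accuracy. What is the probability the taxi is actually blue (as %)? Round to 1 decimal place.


P(blue | says blue) = P(says blue | blue)*P(blue) / [P(says blue | blue)*P(blue) + P(says blue | not blue)*P(not blue)]
Numerator = 0.93 * 0.17 = 0.1581
False identification = 0.07 * 0.83 = 0.0581
P = 0.1581 / (0.1581 + 0.0581)
= 0.1581 / 0.2162
As percentage = 73.1


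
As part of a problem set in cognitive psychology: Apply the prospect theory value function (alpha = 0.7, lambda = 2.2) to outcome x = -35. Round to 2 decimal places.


Since x = -35 < 0, use v(x) = -lambda*(-x)^alpha
(-x) = 35
35^0.7 = 12.0461
v(-35) = -2.2 * 12.0461
= -26.50


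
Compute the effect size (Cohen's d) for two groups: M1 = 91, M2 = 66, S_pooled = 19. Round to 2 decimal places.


Cohen's d = (M1 - M2) / S_pooled
= (91 - 66) / 19
= 25 / 19
= 1.32


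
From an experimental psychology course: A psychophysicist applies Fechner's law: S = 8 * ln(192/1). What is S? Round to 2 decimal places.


S = 8 * ln(192/1)
I/I0 = 192.0
ln(192.0) = 5.2575
S = 8 * 5.2575
= 42.06


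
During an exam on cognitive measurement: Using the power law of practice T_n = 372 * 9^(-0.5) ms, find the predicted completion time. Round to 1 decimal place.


T_n = 372 * 9^(-0.5)
9^(-0.5) = 0.333333
T_n = 372 * 0.333333
= 124.0 ms


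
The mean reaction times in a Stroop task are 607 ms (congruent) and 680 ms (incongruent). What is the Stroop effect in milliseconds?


Stroop effect = RT(incongruent) - RT(congruent)
= 680 - 607
= 73 ms


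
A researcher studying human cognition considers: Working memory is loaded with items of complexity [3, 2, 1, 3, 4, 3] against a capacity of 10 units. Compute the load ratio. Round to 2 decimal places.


Total complexity = 3 + 2 + 1 + 3 + 4 + 3 = 16
Load = total / capacity = 16 / 10
= 1.60


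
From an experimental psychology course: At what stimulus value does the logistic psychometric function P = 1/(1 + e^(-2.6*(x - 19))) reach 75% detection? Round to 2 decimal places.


At P = 0.75: 0.75 = 1/(1 + e^(-k*(x-x0)))
Solving: e^(-k*(x-x0)) = 1/3
x = x0 + ln(3)/k
ln(3) = 1.0986
x = 19 + 1.0986/2.6
= 19 + 0.4225
= 19.42


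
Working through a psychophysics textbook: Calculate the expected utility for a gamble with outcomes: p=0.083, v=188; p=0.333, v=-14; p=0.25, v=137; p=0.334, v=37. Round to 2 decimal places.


EU = sum(p_i * v_i)
0.083 * 188 = 15.604
0.333 * -14 = -4.662
0.25 * 137 = 34.25
0.334 * 37 = 12.358
EU = 15.604 + -4.662 + 34.25 + 12.358
= 57.55


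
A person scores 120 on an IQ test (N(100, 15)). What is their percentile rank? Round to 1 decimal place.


z = (IQ - mean) / SD
z = (120 - 100) / 15 = 1.3333
Percentile = Phi(1.3333) * 100
Phi(1.3333) = 0.908783
= 90.9


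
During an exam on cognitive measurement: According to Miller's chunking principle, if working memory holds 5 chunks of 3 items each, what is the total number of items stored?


Total items = chunks * items_per_chunk
= 5 * 3
= 15


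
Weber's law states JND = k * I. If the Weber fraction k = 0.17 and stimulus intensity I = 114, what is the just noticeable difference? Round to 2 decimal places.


JND = k * I
JND = 0.17 * 114
= 19.38


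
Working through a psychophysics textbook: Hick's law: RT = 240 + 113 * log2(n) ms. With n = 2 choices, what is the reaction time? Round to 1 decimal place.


RT = 240 + 113 * log2(2)
log2(2) = 1.0
RT = 240 + 113 * 1.0
= 240 + 113.0
= 353.0 ms


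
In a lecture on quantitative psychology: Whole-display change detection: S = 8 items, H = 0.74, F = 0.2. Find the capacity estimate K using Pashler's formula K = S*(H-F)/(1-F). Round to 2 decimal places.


K = S * (H - F) / (1 - F)
H - F = 0.54
1 - F = 0.8
K = 8 * 0.54 / 0.8
= 5.40


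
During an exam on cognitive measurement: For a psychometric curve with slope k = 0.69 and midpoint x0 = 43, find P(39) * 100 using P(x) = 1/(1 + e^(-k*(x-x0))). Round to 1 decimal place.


P(x) = 1/(1 + e^(-0.69*(39 - 43)))
Exponent = -0.69 * -4 = 2.76
e^(2.76) = 15.799843
P = 1/(1 + 15.799843) = 0.059524
Percentage = 6.0


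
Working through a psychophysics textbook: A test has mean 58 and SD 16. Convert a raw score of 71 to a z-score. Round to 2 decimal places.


z = (X - mu) / sigma
= (71 - 58) / 16
= 13 / 16
= 0.81


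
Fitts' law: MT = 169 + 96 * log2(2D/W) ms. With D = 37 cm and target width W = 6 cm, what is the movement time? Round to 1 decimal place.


MT = 169 + 96 * log2(2*37/6)
2D/W = 12.333333
log2(12.333333) = 3.6245
MT = 169 + 96 * 3.6245
= 517.0 ms


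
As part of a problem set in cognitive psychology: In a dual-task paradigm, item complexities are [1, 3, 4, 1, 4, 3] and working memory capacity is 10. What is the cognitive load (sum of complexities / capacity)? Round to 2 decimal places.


Total complexity = 1 + 3 + 4 + 1 + 4 + 3 = 16
Load = total / capacity = 16 / 10
= 1.60


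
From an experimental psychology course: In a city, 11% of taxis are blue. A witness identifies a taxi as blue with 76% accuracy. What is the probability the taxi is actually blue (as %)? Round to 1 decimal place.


P(blue | says blue) = P(says blue | blue)*P(blue) / [P(says blue | blue)*P(blue) + P(says blue | not blue)*P(not blue)]
Numerator = 0.76 * 0.11 = 0.0836
False identification = 0.24 * 0.89 = 0.2136
P = 0.0836 / (0.0836 + 0.2136)
= 0.0836 / 0.2972
As percentage = 28.1


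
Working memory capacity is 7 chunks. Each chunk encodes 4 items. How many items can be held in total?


Total items = chunks * items_per_chunk
= 7 * 4
= 28


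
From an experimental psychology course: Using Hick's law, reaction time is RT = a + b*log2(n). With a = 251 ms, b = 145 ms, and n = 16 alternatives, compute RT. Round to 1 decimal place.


RT = 251 + 145 * log2(16)
log2(16) = 4.0
RT = 251 + 145 * 4.0
= 251 + 580.0
= 831.0 ms


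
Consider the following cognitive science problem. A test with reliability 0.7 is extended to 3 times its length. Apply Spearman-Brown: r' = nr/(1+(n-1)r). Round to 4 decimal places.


r_new = n*r / (1 + (n-1)*r)
Numerator = 3 * 0.7 = 2.1
Denominator = 1 + 2 * 0.7 = 2.4
r_new = 2.1 / 2.4
= 0.8750


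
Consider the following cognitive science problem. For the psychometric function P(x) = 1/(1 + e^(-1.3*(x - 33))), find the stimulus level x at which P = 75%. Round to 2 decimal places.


At P = 0.75: 0.75 = 1/(1 + e^(-k*(x-x0)))
Solving: e^(-k*(x-x0)) = 1/3
x = x0 + ln(3)/k
ln(3) = 1.0986
x = 33 + 1.0986/1.3
= 33 + 0.8451
= 33.85
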